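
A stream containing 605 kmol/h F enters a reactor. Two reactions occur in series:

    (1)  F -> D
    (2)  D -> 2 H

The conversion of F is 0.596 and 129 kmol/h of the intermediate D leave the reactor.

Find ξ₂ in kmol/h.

Conversion of F: F consumed = 1ξ₁ = 0.596 × 605 → ξ₁ = 360.6 kmol/h.
D balance: n_D = 0 + 1ξ₁ − 1ξ₂ = 129 → ξ₂ = (1·360.6 − 129)/1 = 231.6 kmol/h.
Outlet amounts (n = n₀ + Σ ν·ξ):
  F: 605 − 1(360.6) = 244.4
  D: 0 + 1(360.6) − 1(231.6) = 129
  H: 0 + 2(231.6) = 463.2

ξ₂ = 232 kmol/h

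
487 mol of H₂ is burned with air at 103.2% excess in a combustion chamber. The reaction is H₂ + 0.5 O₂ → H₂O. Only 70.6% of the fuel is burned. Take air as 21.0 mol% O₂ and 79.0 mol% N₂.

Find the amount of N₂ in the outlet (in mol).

1860 mol

Stoichiometric O₂ = 0.5 × 487 = 243.5 mol; O₂ fed = 243.5 × 2.032 = 494.8 mol.
N₂ fed = 494.8 × 79/21 = 1861 mol.
Fuel reacted = 0.706 × 487 → ξ = 343.8 mol.
Outlet (n = n₀ + ν ξ):
  H₂: 487 − 1(343.8) = 143.2
  O₂: 494.8 − 0.5(343.8) = 322.9
  N₂: 1861 (inert)
  H₂O: 0 + 1(343.8) = 343.8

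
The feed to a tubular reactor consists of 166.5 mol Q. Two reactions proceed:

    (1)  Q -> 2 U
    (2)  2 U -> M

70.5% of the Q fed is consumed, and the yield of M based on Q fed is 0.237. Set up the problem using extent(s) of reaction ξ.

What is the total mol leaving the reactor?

Conversion of Q: Q consumed = 1ξ₁ = 0.705 × 166.5 → ξ₁ = 117.4 mol.
Yield of M: 1ξ₂ / 166.5 = 0.237 → ξ₂ = 39.46 mol.
Outlet amounts (n = n₀ + Σ ν·ξ):
  Q: 166.5 − 1(117.4) = 49.12
  U: 0 + 2(117.4) − 2(39.46) = 155.8
  M: 0 + 1(39.46) = 39.46
Total out = 49.12 + 155.8 + 39.46 = 244.4 mol.

244 mol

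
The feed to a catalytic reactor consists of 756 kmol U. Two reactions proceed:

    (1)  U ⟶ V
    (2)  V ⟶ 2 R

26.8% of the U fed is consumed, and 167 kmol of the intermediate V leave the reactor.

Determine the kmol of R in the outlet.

Conversion of U: U consumed = 1ξ₁ = 0.268 × 756 → ξ₁ = 202.6 kmol.
V balance: n_V = 0 + 1ξ₁ − 1ξ₂ = 167 → ξ₂ = (1·202.6 − 167)/1 = 35.61 kmol.
Outlet amounts (n = n₀ + Σ ν·ξ):
  U: 756 − 1(202.6) = 553.4
  V: 0 + 1(202.6) − 1(35.61) = 167
  R: 0 + 2(35.61) = 71.22

71.2 kmol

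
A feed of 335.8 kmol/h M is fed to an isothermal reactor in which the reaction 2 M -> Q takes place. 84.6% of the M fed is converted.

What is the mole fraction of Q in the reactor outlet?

M reacted = 0.846 × 335.8 = 284.1 kmol/h; ν_M = −2, so ξ = 284.1/2 = 142 kmol/h.
Outlet amounts (n = n₀ + ν ξ):
  M: 335.8 − 2(142) = 51.71
  Q: 0 + 1(142) = 142
Total out = 193.8 kmol/h; y_Q = 142 / 193.8 = 0.7331.

0.733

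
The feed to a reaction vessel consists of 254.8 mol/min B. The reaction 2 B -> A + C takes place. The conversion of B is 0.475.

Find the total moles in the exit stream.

255 mol/min

B reacted = 0.475 × 254.8 = 121 mol/min; ν_B = −2, so ξ = 121/2 = 60.52 mol/min.
Outlet amounts (n = n₀ + ν ξ):
  B: 254.8 − 2(60.52) = 133.8
  A: 0 + 1(60.52) = 60.52
  C: 0 + 1(60.52) = 60.52
Total out = 133.8 + 60.52 + 60.52 = 254.8 mol/min.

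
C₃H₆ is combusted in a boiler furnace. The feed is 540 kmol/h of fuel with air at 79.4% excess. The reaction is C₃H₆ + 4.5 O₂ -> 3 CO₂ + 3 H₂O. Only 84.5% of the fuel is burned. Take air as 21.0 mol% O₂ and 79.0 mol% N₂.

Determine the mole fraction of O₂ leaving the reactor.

Stoichiometric O₂ = 4.5 × 540 = 2430 kmol/h; O₂ fed = 2430 × 1.794 = 4359 kmol/h.
N₂ fed = 4359 × 79/21 = 16400 kmol/h.
Fuel reacted = 0.845 × 540 → ξ = 456.3 kmol/h.
Outlet (n = n₀ + ν ξ):
  C₃H₆: 540 − 1(456.3) = 83.7
  O₂: 4359 − 4.5(456.3) = 2306
  N₂: 16400 (inert)
  CO₂: 0 + 3(456.3) = 1369
  H₂O: 0 + 3(456.3) = 1369
Total out = 21530 kmol/h; y_O₂ = 2306 / 21530 = 0.1071.

0.107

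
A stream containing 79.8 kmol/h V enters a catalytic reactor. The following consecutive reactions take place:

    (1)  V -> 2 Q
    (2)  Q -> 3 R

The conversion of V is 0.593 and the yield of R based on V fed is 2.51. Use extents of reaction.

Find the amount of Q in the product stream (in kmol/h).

Conversion of V: V consumed = 1ξ₁ = 0.593 × 79.8 → ξ₁ = 47.32 kmol/h.
Yield of R: 3ξ₂ / 79.8 = 2.51 → ξ₂ = 66.77 kmol/h.
Outlet amounts (n = n₀ + Σ ν·ξ):
  V: 79.8 − 1(47.32) = 32.48
  Q: 0 + 2(47.32) − 1(66.77) = 27.88
  R: 0 + 3(66.77) = 200.3

27.9 kmol/h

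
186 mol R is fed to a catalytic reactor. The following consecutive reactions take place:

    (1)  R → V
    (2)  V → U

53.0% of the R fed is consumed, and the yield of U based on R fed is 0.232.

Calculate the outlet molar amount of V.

55.4 mol

Conversion of R: R consumed = 1ξ₁ = 0.53 × 186 → ξ₁ = 98.58 mol.
Yield of U: 1ξ₂ / 186 = 0.232 → ξ₂ = 43.15 mol.
Outlet amounts (n = n₀ + Σ ν·ξ):
  R: 186 − 1(98.58) = 87.42
  V: 0 + 1(98.58) − 1(43.15) = 55.43
  U: 0 + 1(43.15) = 43.15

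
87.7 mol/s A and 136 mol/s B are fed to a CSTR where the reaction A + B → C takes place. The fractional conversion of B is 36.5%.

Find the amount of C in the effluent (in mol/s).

49.6 mol/s

B reacted = 0.365 × 136 = 49.64 mol/s; ν_B = −1, so ξ = 49.64/1 = 49.64 mol/s.
Outlet amounts (n = n₀ + ν ξ):
  A: 87.7 − 1(49.64) = 38.06
  B: 136 − 1(49.64) = 86.36
  C: 0 + 1(49.64) = 49.64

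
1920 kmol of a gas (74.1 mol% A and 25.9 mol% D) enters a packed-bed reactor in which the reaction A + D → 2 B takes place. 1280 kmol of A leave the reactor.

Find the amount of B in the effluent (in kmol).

For A: n = n₀ − 1ξ → 1280 = 1423 − 1ξ, giving ξ = 142.7 kmol.
Outlet amounts (n = n₀ + ν ξ):
  A: 1423 − 1(142.7) = 1280
  D: 497.3 − 1(142.7) = 354.6
  B: 0 + 2(142.7) = 285.4

285 kmol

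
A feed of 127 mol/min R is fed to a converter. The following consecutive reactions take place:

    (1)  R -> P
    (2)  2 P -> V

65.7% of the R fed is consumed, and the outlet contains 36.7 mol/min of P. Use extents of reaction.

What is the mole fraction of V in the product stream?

Conversion of R: R consumed = 1ξ₁ = 0.657 × 127 → ξ₁ = 83.44 mol/min.
P balance: n_P = 0 + 1ξ₁ − 2ξ₂ = 36.7 → ξ₂ = (1·83.44 − 36.7)/2 = 23.37 mol/min.
Outlet amounts (n = n₀ + Σ ν·ξ):
  R: 127 − 1(83.44) = 43.56
  P: 0 + 1(83.44) − 2(23.37) = 36.7
  V: 0 + 1(23.37) = 23.37
Total out = 103.6 mol/min; y_V = 23.37 / 103.6 = 0.2255.

0.226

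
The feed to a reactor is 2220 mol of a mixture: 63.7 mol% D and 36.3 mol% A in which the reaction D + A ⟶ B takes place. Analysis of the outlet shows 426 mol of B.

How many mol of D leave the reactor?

988 mol

For B: n = n₀ + 1ξ → 426 = 0 + 1ξ, giving ξ = 426 mol.
Outlet amounts (n = n₀ + ν ξ):
  D: 1414 − 1(426) = 988.1
  A: 805.9 − 1(426) = 379.9
  B: 0 + 1(426) = 426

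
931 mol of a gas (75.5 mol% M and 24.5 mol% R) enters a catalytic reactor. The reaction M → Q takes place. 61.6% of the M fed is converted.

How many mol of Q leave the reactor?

M reacted = 0.616 × 702.9 = 433 mol; ν_M = −1, so ξ = 433/1 = 433 mol.
Outlet amounts (n = n₀ + ν ξ):
  M: 702.9 − 1(433) = 269.9
  Q: 0 + 1(433) = 433
  R: 228.1 (inert)

433 mol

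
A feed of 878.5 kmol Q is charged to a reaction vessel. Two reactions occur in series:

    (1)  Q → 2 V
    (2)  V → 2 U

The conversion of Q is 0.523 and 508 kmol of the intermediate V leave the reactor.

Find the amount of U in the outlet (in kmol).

822 kmol

Conversion of Q: Q consumed = 1ξ₁ = 0.523 × 878.5 → ξ₁ = 459.5 kmol.
V balance: n_V = 0 + 2ξ₁ − 1ξ₂ = 508 → ξ₂ = (2·459.5 − 508)/1 = 410.9 kmol.
Outlet amounts (n = n₀ + Σ ν·ξ):
  Q: 878.5 − 1(459.5) = 419
  V: 0 + 2(459.5) − 1(410.9) = 508
  U: 0 + 2(410.9) = 821.8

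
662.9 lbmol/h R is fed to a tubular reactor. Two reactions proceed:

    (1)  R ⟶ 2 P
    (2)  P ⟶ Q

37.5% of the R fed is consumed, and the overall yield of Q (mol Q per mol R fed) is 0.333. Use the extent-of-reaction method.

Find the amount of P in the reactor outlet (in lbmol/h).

Conversion of R: R consumed = 1ξ₁ = 0.375 × 662.9 → ξ₁ = 248.6 lbmol/h.
Yield of Q: 1ξ₂ / 662.9 = 0.333 → ξ₂ = 220.7 lbmol/h.
Outlet amounts (n = n₀ + Σ ν·ξ):
  R: 662.9 − 1(248.6) = 414.3
  P: 0 + 2(248.6) − 1(220.7) = 276.4
  Q: 0 + 1(220.7) = 220.7

276 lbmol/h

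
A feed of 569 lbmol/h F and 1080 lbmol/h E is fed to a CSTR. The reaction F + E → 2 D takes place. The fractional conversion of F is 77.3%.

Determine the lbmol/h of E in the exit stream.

F reacted = 0.773 × 569 = 439.8 lbmol/h; ν_F = −1, so ξ = 439.8/1 = 439.8 lbmol/h.
Outlet amounts (n = n₀ + ν ξ):
  F: 569 − 1(439.8) = 129.2
  E: 1080 − 1(439.8) = 640.2
  D: 0 + 2(439.8) = 879.7

640 lbmol/h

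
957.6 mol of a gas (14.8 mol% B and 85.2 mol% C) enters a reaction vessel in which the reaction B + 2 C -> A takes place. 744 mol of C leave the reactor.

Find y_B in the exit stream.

For C: n = n₀ − 2ξ → 744 = 815.9 − 2ξ, giving ξ = 35.94 mol.
Outlet amounts (n = n₀ + ν ξ):
  B: 141.7 − 1(35.94) = 105.8
  C: 815.9 − 2(35.94) = 744
  A: 0 + 1(35.94) = 35.94
Total out = 885.7 mol; y_B = 105.8 / 885.7 = 0.1194.

0.119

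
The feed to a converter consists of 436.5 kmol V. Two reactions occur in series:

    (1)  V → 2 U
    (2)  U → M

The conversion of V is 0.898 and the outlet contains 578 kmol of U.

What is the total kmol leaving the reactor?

828 kmol

Conversion of V: V consumed = 1ξ₁ = 0.898 × 436.5 → ξ₁ = 392 kmol.
U balance: n_U = 0 + 2ξ₁ − 1ξ₂ = 578 → ξ₂ = (2·392 − 578)/1 = 206 kmol.
Outlet amounts (n = n₀ + Σ ν·ξ):
  V: 436.5 − 1(392) = 44.52
  U: 0 + 2(392) − 1(206) = 578
  M: 0 + 1(206) = 206
Total out = 44.52 + 578 + 206 = 828.5 kmol.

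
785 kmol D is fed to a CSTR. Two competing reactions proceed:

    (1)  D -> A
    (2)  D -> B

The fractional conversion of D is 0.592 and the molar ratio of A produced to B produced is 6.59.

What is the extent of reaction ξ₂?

Conversion of D: D consumed = 0.592 × 785 = 464.7 kmol = 1ξ₁ + 1ξ₂.
Selectivity: 1ξ₁ / (1ξ₂) = 6.59 → ξ₁ = 6.59 ξ₂.
Substitute: (1·6.59 + 1) ξ₂ = 464.7 → ξ₂ = 61.23 kmol, ξ₁ = 403.5 kmol.
Outlet amounts (n = n₀ + Σ ν·ξ):
  D: 785 − 1(403.5) − 1(61.23) = 320.3
  A: 0 + 1(403.5) = 403.5
  B: 0 + 1(61.23) = 61.23

ξ₂ = 61.2 kmol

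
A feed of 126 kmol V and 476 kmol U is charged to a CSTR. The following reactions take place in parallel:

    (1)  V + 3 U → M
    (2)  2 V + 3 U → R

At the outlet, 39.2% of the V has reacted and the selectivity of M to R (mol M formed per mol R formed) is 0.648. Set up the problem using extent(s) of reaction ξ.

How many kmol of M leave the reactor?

Conversion of V: V consumed = 0.392 × 126 = 49.39 kmol = 1ξ₁ + 2ξ₂.
Selectivity: 1ξ₁ / (1ξ₂) = 0.648 → ξ₁ = 0.648 ξ₂.
Substitute: (1·0.648 + 2) ξ₂ = 49.39 → ξ₂ = 18.65 kmol, ξ₁ = 12.09 kmol.
Outlet amounts (n = n₀ + Σ ν·ξ):
  V: 126 − 1(12.09) − 2(18.65) = 76.61
  U: 476 − 3(12.09) − 3(18.65) = 383.8
  M: 0 + 1(12.09) = 12.09
  R: 0 + 1(18.65) = 18.65

12.1 kmol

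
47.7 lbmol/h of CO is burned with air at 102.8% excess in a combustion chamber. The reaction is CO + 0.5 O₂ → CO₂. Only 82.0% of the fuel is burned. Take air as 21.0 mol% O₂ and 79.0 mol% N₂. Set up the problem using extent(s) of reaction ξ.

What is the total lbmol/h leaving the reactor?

258 lbmol/h

Stoichiometric O₂ = 0.5 × 47.7 = 23.85 lbmol/h; O₂ fed = 23.85 × 2.028 = 48.37 lbmol/h.
N₂ fed = 48.37 × 79/21 = 182 lbmol/h.
Fuel reacted = 0.82 × 47.7 → ξ = 39.11 lbmol/h.
Outlet (n = n₀ + ν ξ):
  CO: 47.7 − 1(39.11) = 8.586
  O₂: 48.37 − 0.5(39.11) = 28.81
  N₂: 182 (inert)
  CO₂: 0 + 1(39.11) = 39.11
Total out = 8.586 + 28.81 + 182 + 39.11 = 258.5 lbmol/h.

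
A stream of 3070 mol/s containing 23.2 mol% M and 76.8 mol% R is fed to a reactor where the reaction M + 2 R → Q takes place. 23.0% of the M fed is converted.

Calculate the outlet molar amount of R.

M reacted = 0.23 × 712.2 = 163.8 mol/s; ν_M = −1, so ξ = 163.8/1 = 163.8 mol/s.
Outlet amounts (n = n₀ + ν ξ):
  M: 712.2 − 1(163.8) = 548.4
  R: 2358 − 2(163.8) = 2030
  Q: 0 + 1(163.8) = 163.8

2030 mol/s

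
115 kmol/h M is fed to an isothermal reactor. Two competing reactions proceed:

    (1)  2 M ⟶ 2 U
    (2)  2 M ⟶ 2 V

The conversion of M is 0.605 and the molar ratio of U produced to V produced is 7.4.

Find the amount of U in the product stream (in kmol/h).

61.3 kmol/h

Conversion of M: M consumed = 0.605 × 115 = 69.58 kmol/h = 2ξ₁ + 2ξ₂.
Selectivity: 2ξ₁ / (2ξ₂) = 7.4 → ξ₁ = 7.4 ξ₂.
Substitute: (2·7.4 + 2) ξ₂ = 69.58 → ξ₂ = 4.141 kmol/h, ξ₁ = 30.65 kmol/h.
Outlet amounts (n = n₀ + Σ ν·ξ):
  M: 115 − 2(30.65) − 2(4.141) = 45.42
  U: 0 + 2(30.65) = 61.29
  V: 0 + 2(4.141) = 8.283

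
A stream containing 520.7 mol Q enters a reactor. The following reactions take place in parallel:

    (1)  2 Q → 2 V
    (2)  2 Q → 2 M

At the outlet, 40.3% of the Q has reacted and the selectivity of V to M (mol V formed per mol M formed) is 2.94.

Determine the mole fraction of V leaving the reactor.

0.301

Conversion of Q: Q consumed = 0.403 × 520.7 = 209.8 mol = 2ξ₁ + 2ξ₂.
Selectivity: 2ξ₁ / (2ξ₂) = 2.94 → ξ₁ = 2.94 ξ₂.
Substitute: (2·2.94 + 2) ξ₂ = 209.8 → ξ₂ = 26.63 mol, ξ₁ = 78.29 mol.
Outlet amounts (n = n₀ + Σ ν·ξ):
  Q: 520.7 − 2(78.29) − 2(26.63) = 310.9
  V: 0 + 2(78.29) = 156.6
  M: 0 + 2(26.63) = 53.26
Total out = 520.7 mol; y_V = 156.6 / 520.7 = 0.3007.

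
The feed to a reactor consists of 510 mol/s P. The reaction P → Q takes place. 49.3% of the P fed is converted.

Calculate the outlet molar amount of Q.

P reacted = 0.493 × 510 = 251.4 mol/s; ν_P = −1, so ξ = 251.4/1 = 251.4 mol/s.
Outlet amounts (n = n₀ + ν ξ):
  P: 510 − 1(251.4) = 258.6
  Q: 0 + 1(251.4) = 251.4

251 mol/s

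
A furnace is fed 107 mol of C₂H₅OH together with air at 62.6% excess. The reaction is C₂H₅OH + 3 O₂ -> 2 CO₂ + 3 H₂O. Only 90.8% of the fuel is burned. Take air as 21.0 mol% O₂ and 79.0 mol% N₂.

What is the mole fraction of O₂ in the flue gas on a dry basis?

0.0961

Stoichiometric O₂ = 3 × 107 = 321 mol; O₂ fed = 321 × 1.626 = 521.9 mol.
N₂ fed = 521.9 × 79/21 = 1964 mol.
Fuel reacted = 0.908 × 107 → ξ = 97.16 mol.
Outlet (n = n₀ + ν ξ):
  C₂H₅OH: 107 − 1(97.16) = 9.844
  O₂: 521.9 − 3(97.16) = 230.5
  N₂: 1964 (inert)
  CO₂: 0 + 2(97.16) = 194.3
  H₂O: 0 + 3(97.16) = 291.5
Dry total = 2398 mol; y_O₂ (dry) = 230.5 / 2398 = 0.09611.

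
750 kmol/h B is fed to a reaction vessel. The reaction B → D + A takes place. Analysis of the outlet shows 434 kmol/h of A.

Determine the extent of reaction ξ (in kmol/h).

ξ = 434 kmol/h

For A: n = n₀ + 1ξ → 434 = 0 + 1ξ, giving ξ = 434 kmol/h.
Outlet amounts (n = n₀ + ν ξ):
  B: 750 − 1(434) = 316
  D: 0 + 1(434) = 434
  A: 0 + 1(434) = 434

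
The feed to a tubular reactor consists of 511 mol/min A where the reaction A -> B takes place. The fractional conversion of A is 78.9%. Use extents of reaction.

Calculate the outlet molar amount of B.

A reacted = 0.789 × 511 = 403.2 mol/min; ν_A = −1, so ξ = 403.2/1 = 403.2 mol/min.
Outlet amounts (n = n₀ + ν ξ):
  A: 511 − 1(403.2) = 107.8
  B: 0 + 1(403.2) = 403.2

403 mol/min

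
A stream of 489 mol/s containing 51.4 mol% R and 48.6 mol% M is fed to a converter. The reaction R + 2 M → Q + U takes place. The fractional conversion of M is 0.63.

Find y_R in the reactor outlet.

M reacted = 0.63 × 237.7 = 149.7 mol/s; ν_M = −2, so ξ = 149.7/2 = 74.86 mol/s.
Outlet amounts (n = n₀ + ν ξ):
  R: 251.3 − 1(74.86) = 176.5
  M: 237.7 − 2(74.86) = 87.93
  Q: 0 + 1(74.86) = 74.86
  U: 0 + 1(74.86) = 74.86
Total out = 414.1 mol/s; y_R = 176.5 / 414.1 = 0.4261.

0.426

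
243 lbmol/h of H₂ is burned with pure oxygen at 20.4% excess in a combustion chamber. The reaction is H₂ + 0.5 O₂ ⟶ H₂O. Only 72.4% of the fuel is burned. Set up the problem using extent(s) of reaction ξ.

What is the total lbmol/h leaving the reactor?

301 lbmol/h

Stoichiometric O₂ = 0.5 × 243 = 121.5 lbmol/h; O₂ fed = 121.5 × 1.204 = 146.3 lbmol/h.
Fuel reacted = 0.724 × 243 → ξ = 175.9 lbmol/h.
Outlet (n = n₀ + ν ξ):
  H₂: 243 − 1(175.9) = 67.07
  O₂: 146.3 − 0.5(175.9) = 58.32
  H₂O: 0 + 1(175.9) = 175.9
Total out = 67.07 + 58.32 + 175.9 = 301.3 lbmol/h.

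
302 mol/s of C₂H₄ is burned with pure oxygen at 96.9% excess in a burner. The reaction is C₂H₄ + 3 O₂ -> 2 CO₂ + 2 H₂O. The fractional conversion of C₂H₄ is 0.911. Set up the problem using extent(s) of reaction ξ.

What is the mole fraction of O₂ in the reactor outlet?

Stoichiometric O₂ = 3 × 302 = 906 mol/s; O₂ fed = 906 × 1.969 = 1784 mol/s.
Fuel reacted = 0.911 × 302 → ξ = 275.1 mol/s.
Outlet (n = n₀ + ν ξ):
  C₂H₄: 302 − 1(275.1) = 26.88
  O₂: 1784 − 3(275.1) = 958.5
  CO₂: 0 + 2(275.1) = 550.2
  H₂O: 0 + 2(275.1) = 550.2
Total out = 2086 mol/s; y_O₂ = 958.5 / 2086 = 0.4595.

0.46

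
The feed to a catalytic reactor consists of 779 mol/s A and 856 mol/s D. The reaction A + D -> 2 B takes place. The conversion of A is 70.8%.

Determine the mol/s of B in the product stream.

A reacted = 0.708 × 779 = 551.5 mol/s; ν_A = −1, so ξ = 551.5/1 = 551.5 mol/s.
Outlet amounts (n = n₀ + ν ξ):
  A: 779 − 1(551.5) = 227.5
  D: 856 − 1(551.5) = 304.5
  B: 0 + 2(551.5) = 1103

1100 mol/s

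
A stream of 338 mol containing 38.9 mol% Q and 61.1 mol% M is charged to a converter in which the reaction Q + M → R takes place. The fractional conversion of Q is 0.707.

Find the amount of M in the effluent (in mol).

Q reacted = 0.707 × 131.5 = 92.96 mol; ν_Q = −1, so ξ = 92.96/1 = 92.96 mol.
Outlet amounts (n = n₀ + ν ξ):
  Q: 131.5 − 1(92.96) = 38.52
  M: 206.5 − 1(92.96) = 113.6
  R: 0 + 1(92.96) = 92.96

114 mol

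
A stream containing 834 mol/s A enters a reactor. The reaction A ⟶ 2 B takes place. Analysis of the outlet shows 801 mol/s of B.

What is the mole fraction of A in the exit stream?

For B: n = n₀ + 2ξ → 801 = 0 + 2ξ, giving ξ = 400.5 mol/s.
Outlet amounts (n = n₀ + ν ξ):
  A: 834 − 1(400.5) = 433.5
  B: 0 + 2(400.5) = 801
Total out = 1234 mol/s; y_A = 433.5 / 1234 = 0.3512.

0.351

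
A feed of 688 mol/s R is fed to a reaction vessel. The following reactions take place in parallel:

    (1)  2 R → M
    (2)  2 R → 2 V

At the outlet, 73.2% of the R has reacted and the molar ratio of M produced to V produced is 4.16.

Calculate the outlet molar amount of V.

Conversion of R: R consumed = 0.732 × 688 = 503.6 mol/s = 2ξ₁ + 2ξ₂.
Selectivity: 1ξ₁ / (2ξ₂) = 4.16 → ξ₁ = 8.32 ξ₂.
Substitute: (2·8.32 + 2) ξ₂ = 503.6 → ξ₂ = 27.02 mol/s, ξ₁ = 224.8 mol/s.
Outlet amounts (n = n₀ + Σ ν·ξ):
  R: 688 − 2(224.8) − 2(27.02) = 184.4
  M: 0 + 1(224.8) = 224.8
  V: 0 + 2(27.02) = 54.04

54 mol/s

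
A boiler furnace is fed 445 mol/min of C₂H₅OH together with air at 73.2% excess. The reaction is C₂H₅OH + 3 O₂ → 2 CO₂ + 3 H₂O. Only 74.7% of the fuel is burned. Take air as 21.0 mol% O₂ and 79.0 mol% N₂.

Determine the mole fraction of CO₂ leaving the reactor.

0.0564

Stoichiometric O₂ = 3 × 445 = 1335 mol/min; O₂ fed = 1335 × 1.732 = 2312 mol/min.
N₂ fed = 2312 × 79/21 = 8698 mol/min.
Fuel reacted = 0.747 × 445 → ξ = 332.4 mol/min.
Outlet (n = n₀ + ν ξ):
  C₂H₅OH: 445 − 1(332.4) = 112.6
  O₂: 2312 − 3(332.4) = 1315
  N₂: 8698 (inert)
  CO₂: 0 + 2(332.4) = 664.8
  H₂O: 0 + 3(332.4) = 997.2
Total out = 11790 mol/min; y_CO₂ = 664.8 / 11790 = 0.0564.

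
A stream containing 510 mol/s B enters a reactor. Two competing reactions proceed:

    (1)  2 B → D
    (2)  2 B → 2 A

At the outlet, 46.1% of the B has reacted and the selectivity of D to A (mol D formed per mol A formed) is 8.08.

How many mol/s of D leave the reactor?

111 mol/s

Conversion of B: B consumed = 0.461 × 510 = 235.1 mol/s = 2ξ₁ + 2ξ₂.
Selectivity: 1ξ₁ / (2ξ₂) = 8.08 → ξ₁ = 16.16 ξ₂.
Substitute: (2·16.16 + 2) ξ₂ = 235.1 → ξ₂ = 6.851 mol/s, ξ₁ = 110.7 mol/s.
Outlet amounts (n = n₀ + Σ ν·ξ):
  B: 510 − 2(110.7) − 2(6.851) = 274.9
  D: 0 + 1(110.7) = 110.7
  A: 0 + 2(6.851) = 13.7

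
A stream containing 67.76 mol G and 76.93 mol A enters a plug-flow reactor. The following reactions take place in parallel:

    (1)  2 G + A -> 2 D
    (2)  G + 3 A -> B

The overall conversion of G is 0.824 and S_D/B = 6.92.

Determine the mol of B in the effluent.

Conversion of G: G consumed = 0.824 × 67.76 = 55.83 mol = 2ξ₁ + 1ξ₂.
Selectivity: 2ξ₁ / (1ξ₂) = 6.92 → ξ₁ = 3.46 ξ₂.
Substitute: (2·3.46 + 1) ξ₂ = 55.83 → ξ₂ = 7.05 mol, ξ₁ = 24.39 mol.
Outlet amounts (n = n₀ + Σ ν·ξ):
  G: 67.76 − 2(24.39) − 1(7.05) = 11.93
  A: 76.93 − 1(24.39) − 3(7.05) = 31.39
  D: 0 + 2(24.39) = 48.78
  B: 0 + 1(7.05) = 7.05

7.05 mol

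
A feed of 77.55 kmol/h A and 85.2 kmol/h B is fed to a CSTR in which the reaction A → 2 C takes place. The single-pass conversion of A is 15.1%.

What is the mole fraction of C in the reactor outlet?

0.134

A reacted = 0.151 × 77.55 = 11.71 kmol/h; ν_A = −1, so ξ = 11.71/1 = 11.71 kmol/h.
Outlet amounts (n = n₀ + ν ξ):
  A: 77.55 − 1(11.71) = 65.84
  C: 0 + 2(11.71) = 23.42
  B: 85.2 (inert)
Total out = 174.5 kmol/h; y_C = 23.42 / 174.5 = 0.1342.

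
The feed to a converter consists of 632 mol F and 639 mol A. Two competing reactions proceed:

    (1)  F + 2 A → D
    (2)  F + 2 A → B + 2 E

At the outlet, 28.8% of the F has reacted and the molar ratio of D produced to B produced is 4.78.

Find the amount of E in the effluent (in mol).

Conversion of F: F consumed = 0.288 × 632 = 182 mol = 1ξ₁ + 1ξ₂.
Selectivity: 1ξ₁ / (1ξ₂) = 4.78 → ξ₁ = 4.78 ξ₂.
Substitute: (1·4.78 + 1) ξ₂ = 182 → ξ₂ = 31.49 mol, ξ₁ = 150.5 mol.
Outlet amounts (n = n₀ + Σ ν·ξ):
  F: 632 − 1(150.5) − 1(31.49) = 450
  A: 639 − 2(150.5) − 2(31.49) = 275
  D: 0 + 1(150.5) = 150.5
  B: 0 + 1(31.49) = 31.49
  E: 0 + 2(31.49) = 62.98

63 mol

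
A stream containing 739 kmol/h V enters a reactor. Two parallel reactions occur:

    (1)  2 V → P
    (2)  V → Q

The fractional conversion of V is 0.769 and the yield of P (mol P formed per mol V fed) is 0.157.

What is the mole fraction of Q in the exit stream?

Yield of P: 1ξ₁ / 739 = 0.157 → ξ₁ = 116 kmol/h.
Conversion of V: 2ξ₁ + 1ξ₂ = 0.769 × 739 = 568.3 → ξ₂ = 336.2 kmol/h.
Outlet amounts (n = n₀ + Σ ν·ξ):
  V: 739 − 2(116) − 1(336.2) = 170.7
  P: 0 + 1(116) = 116
  Q: 0 + 1(336.2) = 336.2
Total out = 623 kmol/h; y_Q = 336.2 / 623 = 0.5397.

0.54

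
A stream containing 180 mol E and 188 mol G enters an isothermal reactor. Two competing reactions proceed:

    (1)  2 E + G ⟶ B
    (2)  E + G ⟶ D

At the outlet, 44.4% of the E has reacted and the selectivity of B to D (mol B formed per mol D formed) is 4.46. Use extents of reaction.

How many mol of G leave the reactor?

144 mol

Conversion of E: E consumed = 0.444 × 180 = 79.92 mol = 2ξ₁ + 1ξ₂.
Selectivity: 1ξ₁ / (1ξ₂) = 4.46 → ξ₁ = 4.46 ξ₂.
Substitute: (2·4.46 + 1) ξ₂ = 79.92 → ξ₂ = 8.056 mol, ξ₁ = 35.93 mol.
Outlet amounts (n = n₀ + Σ ν·ξ):
  E: 180 − 2(35.93) − 1(8.056) = 100.1
  G: 188 − 1(35.93) − 1(8.056) = 144
  B: 0 + 1(35.93) = 35.93
  D: 0 + 1(8.056) = 8.056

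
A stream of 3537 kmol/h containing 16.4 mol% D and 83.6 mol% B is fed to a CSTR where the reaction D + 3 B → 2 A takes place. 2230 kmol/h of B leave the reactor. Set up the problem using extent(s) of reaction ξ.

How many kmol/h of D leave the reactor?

For B: n = n₀ − 3ξ → 2230 = 2957 − 3ξ, giving ξ = 242.3 kmol/h.
Outlet amounts (n = n₀ + ν ξ):
  D: 580.1 − 1(242.3) = 337.8
  B: 2957 − 3(242.3) = 2230
  A: 0 + 2(242.3) = 484.6

338 kmol/h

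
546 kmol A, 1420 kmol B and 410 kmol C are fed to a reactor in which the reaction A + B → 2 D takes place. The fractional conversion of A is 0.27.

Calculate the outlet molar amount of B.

A reacted = 0.27 × 546 = 147.4 kmol; ν_A = −1, so ξ = 147.4/1 = 147.4 kmol.
Outlet amounts (n = n₀ + ν ξ):
  A: 546 − 1(147.4) = 398.6
  B: 1420 − 1(147.4) = 1273
  D: 0 + 2(147.4) = 294.8
  C: 410 (inert)

1270 kmol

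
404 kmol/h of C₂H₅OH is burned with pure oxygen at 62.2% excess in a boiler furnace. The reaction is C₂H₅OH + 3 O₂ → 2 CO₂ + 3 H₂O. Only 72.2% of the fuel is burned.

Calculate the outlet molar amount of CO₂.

583 kmol/h

Stoichiometric O₂ = 3 × 404 = 1212 kmol/h; O₂ fed = 1212 × 1.622 = 1966 kmol/h.
Fuel reacted = 0.722 × 404 → ξ = 291.7 kmol/h.
Outlet (n = n₀ + ν ξ):
  C₂H₅OH: 404 − 1(291.7) = 112.3
  O₂: 1966 − 3(291.7) = 1091
  CO₂: 0 + 2(291.7) = 583.4
  H₂O: 0 + 3(291.7) = 875.1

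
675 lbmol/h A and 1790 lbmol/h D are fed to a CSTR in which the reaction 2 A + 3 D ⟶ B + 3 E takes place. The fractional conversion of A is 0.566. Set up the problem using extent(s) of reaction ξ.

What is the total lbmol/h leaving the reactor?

2270 lbmol/h

A reacted = 0.566 × 675 = 382 lbmol/h; ν_A = −2, so ξ = 382/2 = 191 lbmol/h.
Outlet amounts (n = n₀ + ν ξ):
  A: 675 − 2(191) = 293
  D: 1790 − 3(191) = 1217
  B: 0 + 1(191) = 191
  E: 0 + 3(191) = 573.1
Total out = 293 + 1217 + 191 + 573.1 = 2274 lbmol/h.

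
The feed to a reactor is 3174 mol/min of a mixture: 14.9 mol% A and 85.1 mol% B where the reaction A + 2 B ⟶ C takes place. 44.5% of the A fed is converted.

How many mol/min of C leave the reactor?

A reacted = 0.445 × 472.9 = 210.5 mol/min; ν_A = −1, so ξ = 210.5/1 = 210.5 mol/min.
Outlet amounts (n = n₀ + ν ξ):
  A: 472.9 − 1(210.5) = 262.5
  B: 2701 − 2(210.5) = 2280
  C: 0 + 1(210.5) = 210.5

210 mol/min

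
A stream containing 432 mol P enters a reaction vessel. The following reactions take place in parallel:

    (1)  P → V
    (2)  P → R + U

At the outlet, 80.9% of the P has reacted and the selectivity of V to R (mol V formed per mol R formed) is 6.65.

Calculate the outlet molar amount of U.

45.7 mol

Conversion of P: P consumed = 0.809 × 432 = 349.5 mol = 1ξ₁ + 1ξ₂.
Selectivity: 1ξ₁ / (1ξ₂) = 6.65 → ξ₁ = 6.65 ξ₂.
Substitute: (1·6.65 + 1) ξ₂ = 349.5 → ξ₂ = 45.68 mol, ξ₁ = 303.8 mol.
Outlet amounts (n = n₀ + Σ ν·ξ):
  P: 432 − 1(303.8) − 1(45.68) = 82.51
  V: 0 + 1(303.8) = 303.8
  R: 0 + 1(45.68) = 45.68
  U: 0 + 1(45.68) = 45.68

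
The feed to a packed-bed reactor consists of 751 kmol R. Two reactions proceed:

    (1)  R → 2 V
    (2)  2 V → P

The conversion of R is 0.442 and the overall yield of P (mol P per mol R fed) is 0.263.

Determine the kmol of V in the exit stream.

269 kmol

Conversion of R: R consumed = 1ξ₁ = 0.442 × 751 → ξ₁ = 331.9 kmol.
Yield of P: 1ξ₂ / 751 = 0.263 → ξ₂ = 197.5 kmol.
Outlet amounts (n = n₀ + Σ ν·ξ):
  R: 751 − 1(331.9) = 419.1
  V: 0 + 2(331.9) − 2(197.5) = 268.9
  P: 0 + 1(197.5) = 197.5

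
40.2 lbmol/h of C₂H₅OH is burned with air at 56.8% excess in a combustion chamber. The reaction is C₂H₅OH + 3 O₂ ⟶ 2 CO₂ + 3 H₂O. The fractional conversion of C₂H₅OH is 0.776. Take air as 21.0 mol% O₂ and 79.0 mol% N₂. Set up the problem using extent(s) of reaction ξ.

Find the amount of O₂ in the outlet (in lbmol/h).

95.5 lbmol/h

Stoichiometric O₂ = 3 × 40.2 = 120.6 lbmol/h; O₂ fed = 120.6 × 1.568 = 189.1 lbmol/h.
N₂ fed = 189.1 × 79/21 = 711.4 lbmol/h.
Fuel reacted = 0.776 × 40.2 → ξ = 31.2 lbmol/h.
Outlet (n = n₀ + ν ξ):
  C₂H₅OH: 40.2 − 1(31.2) = 9.005
  O₂: 189.1 − 3(31.2) = 95.52
  N₂: 711.4 (inert)
  CO₂: 0 + 2(31.2) = 62.39
  H₂O: 0 + 3(31.2) = 93.59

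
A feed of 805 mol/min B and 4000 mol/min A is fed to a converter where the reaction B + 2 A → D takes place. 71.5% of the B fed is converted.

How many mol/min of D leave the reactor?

B reacted = 0.715 × 805 = 575.6 mol/min; ν_B = −1, so ξ = 575.6/1 = 575.6 mol/min.
Outlet amounts (n = n₀ + ν ξ):
  B: 805 − 1(575.6) = 229.4
  A: 4000 − 2(575.6) = 2849
  D: 0 + 1(575.6) = 575.6

576 mol/min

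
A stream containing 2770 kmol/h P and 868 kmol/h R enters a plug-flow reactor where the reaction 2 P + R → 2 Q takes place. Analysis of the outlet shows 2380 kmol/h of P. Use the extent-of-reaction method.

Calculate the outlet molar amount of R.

For P: n = n₀ − 2ξ → 2380 = 2770 − 2ξ, giving ξ = 195 kmol/h.
Outlet amounts (n = n₀ + ν ξ):
  P: 2770 − 2(195) = 2380
  R: 868 − 1(195) = 673
  Q: 0 + 2(195) = 390

673 kmol/h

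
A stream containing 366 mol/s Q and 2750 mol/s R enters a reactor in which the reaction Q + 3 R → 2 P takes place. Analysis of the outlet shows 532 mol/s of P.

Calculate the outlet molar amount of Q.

For P: n = n₀ + 2ξ → 532 = 0 + 2ξ, giving ξ = 266 mol/s.
Outlet amounts (n = n₀ + ν ξ):
  Q: 366 − 1(266) = 100
  R: 2750 − 3(266) = 1952
  P: 0 + 2(266) = 532

100 mol/s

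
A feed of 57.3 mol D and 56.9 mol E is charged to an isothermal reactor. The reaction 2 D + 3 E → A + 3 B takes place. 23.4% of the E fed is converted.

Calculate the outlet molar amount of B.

13.3 mol

E reacted = 0.234 × 56.9 = 13.31 mol; ν_E = −3, so ξ = 13.31/3 = 4.438 mol.
Outlet amounts (n = n₀ + ν ξ):
  D: 57.3 − 2(4.438) = 48.42
  E: 56.9 − 3(4.438) = 43.59
  A: 0 + 1(4.438) = 4.438
  B: 0 + 3(4.438) = 13.31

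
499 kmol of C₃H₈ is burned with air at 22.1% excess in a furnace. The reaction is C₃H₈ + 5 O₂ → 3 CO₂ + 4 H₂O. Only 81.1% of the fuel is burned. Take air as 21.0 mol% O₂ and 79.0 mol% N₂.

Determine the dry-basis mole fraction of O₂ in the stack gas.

Stoichiometric O₂ = 5 × 499 = 2495 kmol; O₂ fed = 2495 × 1.221 = 3046 kmol.
N₂ fed = 3046 × 79/21 = 11460 kmol.
Fuel reacted = 0.811 × 499 → ξ = 404.7 kmol.
Outlet (n = n₀ + ν ξ):
  C₃H₈: 499 − 1(404.7) = 94.31
  O₂: 3046 − 5(404.7) = 1023
  N₂: 11460 (inert)
  CO₂: 0 + 3(404.7) = 1214
  H₂O: 0 + 4(404.7) = 1619
Dry total = 13790 kmol; y_O₂ (dry) = 1023 / 13790 = 0.07417.

0.0742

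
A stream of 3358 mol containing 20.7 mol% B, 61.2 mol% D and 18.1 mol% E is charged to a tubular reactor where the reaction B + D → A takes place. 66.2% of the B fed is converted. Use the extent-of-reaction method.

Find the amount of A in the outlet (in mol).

460 mol

B reacted = 0.662 × 695.1 = 460.2 mol; ν_B = −1, so ξ = 460.2/1 = 460.2 mol.
Outlet amounts (n = n₀ + ν ξ):
  B: 695.1 − 1(460.2) = 234.9
  D: 2055 − 1(460.2) = 1595
  A: 0 + 1(460.2) = 460.2
  E: 607.8 (inert)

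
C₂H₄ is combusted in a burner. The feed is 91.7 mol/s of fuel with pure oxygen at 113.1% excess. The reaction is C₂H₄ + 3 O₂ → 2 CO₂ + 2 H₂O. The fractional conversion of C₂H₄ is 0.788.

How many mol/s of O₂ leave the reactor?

369 mol/s

Stoichiometric O₂ = 3 × 91.7 = 275.1 mol/s; O₂ fed = 275.1 × 2.131 = 586.2 mol/s.
Fuel reacted = 0.788 × 91.7 → ξ = 72.26 mol/s.
Outlet (n = n₀ + ν ξ):
  C₂H₄: 91.7 − 1(72.26) = 19.44
  O₂: 586.2 − 3(72.26) = 369.5
  CO₂: 0 + 2(72.26) = 144.5
  H₂O: 0 + 2(72.26) = 144.5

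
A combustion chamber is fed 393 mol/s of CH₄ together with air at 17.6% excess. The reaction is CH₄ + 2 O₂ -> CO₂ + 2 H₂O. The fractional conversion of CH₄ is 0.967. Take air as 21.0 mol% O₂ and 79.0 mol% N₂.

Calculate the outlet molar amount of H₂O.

760 mol/s

Stoichiometric O₂ = 2 × 393 = 786 mol/s; O₂ fed = 786 × 1.176 = 924.3 mol/s.
N₂ fed = 924.3 × 79/21 = 3477 mol/s.
Fuel reacted = 0.967 × 393 → ξ = 380 mol/s.
Outlet (n = n₀ + ν ξ):
  CH₄: 393 − 1(380) = 12.97
  O₂: 924.3 − 2(380) = 164.3
  N₂: 3477 (inert)
  CO₂: 0 + 1(380) = 380
  H₂O: 0 + 2(380) = 760.1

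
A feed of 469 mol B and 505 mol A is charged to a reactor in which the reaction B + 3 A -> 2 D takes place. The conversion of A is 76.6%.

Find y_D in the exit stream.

A reacted = 0.766 × 505 = 386.8 mol; ν_A = −3, so ξ = 386.8/3 = 128.9 mol.
Outlet amounts (n = n₀ + ν ξ):
  B: 469 − 1(128.9) = 340.1
  A: 505 − 3(128.9) = 118.2
  D: 0 + 2(128.9) = 257.9
Total out = 716.1 mol; y_D = 257.9 / 716.1 = 0.3601.

0.36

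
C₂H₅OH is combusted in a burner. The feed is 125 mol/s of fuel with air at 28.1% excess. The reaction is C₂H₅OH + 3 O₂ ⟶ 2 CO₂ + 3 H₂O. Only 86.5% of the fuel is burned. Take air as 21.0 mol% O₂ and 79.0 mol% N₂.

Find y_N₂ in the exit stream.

Stoichiometric O₂ = 3 × 125 = 375 mol/s; O₂ fed = 375 × 1.281 = 480.4 mol/s.
N₂ fed = 480.4 × 79/21 = 1807 mol/s.
Fuel reacted = 0.865 × 125 → ξ = 108.1 mol/s.
Outlet (n = n₀ + ν ξ):
  C₂H₅OH: 125 − 1(108.1) = 16.88
  O₂: 480.4 − 3(108.1) = 156
  N₂: 1807 (inert)
  CO₂: 0 + 2(108.1) = 216.2
  H₂O: 0 + 3(108.1) = 324.4
Total out = 2521 mol/s; y_N₂ = 1807 / 2521 = 0.7169.

0.717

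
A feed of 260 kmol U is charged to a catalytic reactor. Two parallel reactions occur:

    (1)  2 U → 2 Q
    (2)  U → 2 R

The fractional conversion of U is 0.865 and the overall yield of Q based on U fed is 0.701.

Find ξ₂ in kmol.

ξ₂ = 42.6 kmol

Yield of Q: 2ξ₁ / 260 = 0.701 → ξ₁ = 91.13 kmol.
Conversion of U: 2ξ₁ + 1ξ₂ = 0.865 × 260 = 224.9 → ξ₂ = 42.64 kmol.
Outlet amounts (n = n₀ + Σ ν·ξ):
  U: 260 − 2(91.13) − 1(42.64) = 35.1
  Q: 0 + 2(91.13) = 182.3
  R: 0 + 2(42.64) = 85.28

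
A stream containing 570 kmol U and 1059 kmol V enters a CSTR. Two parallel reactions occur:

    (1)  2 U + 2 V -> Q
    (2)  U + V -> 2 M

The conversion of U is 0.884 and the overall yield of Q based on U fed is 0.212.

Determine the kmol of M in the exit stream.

524 kmol

Yield of Q: 1ξ₁ / 570 = 0.212 → ξ₁ = 120.8 kmol.
Conversion of U: 2ξ₁ + 1ξ₂ = 0.884 × 570 = 503.9 → ξ₂ = 262.2 kmol.
Outlet amounts (n = n₀ + Σ ν·ξ):
  U: 570 − 2(120.8) − 1(262.2) = 66.12
  V: 1059 − 2(120.8) − 1(262.2) = 555.1
  Q: 0 + 1(120.8) = 120.8
  M: 0 + 2(262.2) = 524.4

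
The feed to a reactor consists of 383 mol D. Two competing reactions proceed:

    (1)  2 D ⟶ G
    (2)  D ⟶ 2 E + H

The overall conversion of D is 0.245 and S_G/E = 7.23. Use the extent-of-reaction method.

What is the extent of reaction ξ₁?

Conversion of D: D consumed = 0.245 × 383 = 93.83 mol = 2ξ₁ + 1ξ₂.
Selectivity: 1ξ₁ / (2ξ₂) = 7.23 → ξ₁ = 14.46 ξ₂.
Substitute: (2·14.46 + 1) ξ₂ = 93.83 → ξ₂ = 3.136 mol, ξ₁ = 45.35 mol.
Outlet amounts (n = n₀ + Σ ν·ξ):
  D: 383 − 2(45.35) − 1(3.136) = 289.2
  G: 0 + 1(45.35) = 45.35
  E: 0 + 2(3.136) = 6.272
  H: 0 + 1(3.136) = 3.136

ξ₁ = 45.3 mol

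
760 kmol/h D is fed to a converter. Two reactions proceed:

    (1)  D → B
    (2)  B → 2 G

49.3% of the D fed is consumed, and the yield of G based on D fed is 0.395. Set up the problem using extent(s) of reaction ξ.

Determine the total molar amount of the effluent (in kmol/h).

910 kmol/h

Conversion of D: D consumed = 1ξ₁ = 0.493 × 760 → ξ₁ = 374.7 kmol/h.
Yield of G: 2ξ₂ / 760 = 0.395 → ξ₂ = 150.1 kmol/h.
Outlet amounts (n = n₀ + Σ ν·ξ):
  D: 760 − 1(374.7) = 385.3
  B: 0 + 1(374.7) − 1(150.1) = 224.6
  G: 0 + 2(150.1) = 300.2
Total out = 385.3 + 224.6 + 300.2 = 910.1 kmol/h.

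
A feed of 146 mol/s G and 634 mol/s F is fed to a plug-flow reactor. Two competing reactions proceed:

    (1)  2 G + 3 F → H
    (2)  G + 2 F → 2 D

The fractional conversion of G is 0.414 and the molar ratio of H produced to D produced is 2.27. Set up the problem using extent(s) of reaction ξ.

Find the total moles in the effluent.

Conversion of G: G consumed = 0.414 × 146 = 60.44 mol/s = 2ξ₁ + 1ξ₂.
Selectivity: 1ξ₁ / (2ξ₂) = 2.27 → ξ₁ = 4.54 ξ₂.
Substitute: (2·4.54 + 1) ξ₂ = 60.44 → ξ₂ = 5.996 mol/s, ξ₁ = 27.22 mol/s.
Outlet amounts (n = n₀ + Σ ν·ξ):
  G: 146 − 2(27.22) − 1(5.996) = 85.56
  F: 634 − 3(27.22) − 2(5.996) = 540.3
  H: 0 + 1(27.22) = 27.22
  D: 0 + 2(5.996) = 11.99
Total out = 85.56 + 540.3 + 27.22 + 11.99 = 665.1 mol/s.

665 mol/s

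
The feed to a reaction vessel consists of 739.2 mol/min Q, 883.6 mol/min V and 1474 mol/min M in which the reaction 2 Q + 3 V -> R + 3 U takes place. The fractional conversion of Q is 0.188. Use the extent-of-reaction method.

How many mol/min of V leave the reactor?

675 mol/min

Q reacted = 0.188 × 739.2 = 139 mol/min; ν_Q = −2, so ξ = 139/2 = 69.48 mol/min.
Outlet amounts (n = n₀ + ν ξ):
  Q: 739.2 − 2(69.48) = 600.2
  V: 883.6 − 3(69.48) = 675.1
  R: 0 + 1(69.48) = 69.48
  U: 0 + 3(69.48) = 208.5
  M: 1474 (inert)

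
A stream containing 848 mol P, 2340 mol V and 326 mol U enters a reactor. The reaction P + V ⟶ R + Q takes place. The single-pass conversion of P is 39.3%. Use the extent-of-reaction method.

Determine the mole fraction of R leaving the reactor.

0.0948

P reacted = 0.393 × 848 = 333.3 mol; ν_P = −1, so ξ = 333.3/1 = 333.3 mol.
Outlet amounts (n = n₀ + ν ξ):
  P: 848 − 1(333.3) = 514.7
  V: 2340 − 1(333.3) = 2007
  R: 0 + 1(333.3) = 333.3
  Q: 0 + 1(333.3) = 333.3
  U: 326 (inert)
Total out = 3514 mol; y_R = 333.3 / 3514 = 0.09484.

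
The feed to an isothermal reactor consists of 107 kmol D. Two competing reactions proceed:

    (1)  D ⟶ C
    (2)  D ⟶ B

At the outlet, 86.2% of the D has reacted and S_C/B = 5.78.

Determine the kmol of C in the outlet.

Conversion of D: D consumed = 0.862 × 107 = 92.23 kmol = 1ξ₁ + 1ξ₂.
Selectivity: 1ξ₁ / (1ξ₂) = 5.78 → ξ₁ = 5.78 ξ₂.
Substitute: (1·5.78 + 1) ξ₂ = 92.23 → ξ₂ = 13.6 kmol, ξ₁ = 78.63 kmol.
Outlet amounts (n = n₀ + Σ ν·ξ):
  D: 107 − 1(78.63) − 1(13.6) = 14.77
  C: 0 + 1(78.63) = 78.63
  B: 0 + 1(13.6) = 13.6

78.6 kmol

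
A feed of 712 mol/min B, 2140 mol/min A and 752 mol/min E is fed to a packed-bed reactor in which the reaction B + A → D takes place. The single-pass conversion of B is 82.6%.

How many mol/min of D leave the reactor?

B reacted = 0.826 × 712 = 588.1 mol/min; ν_B = −1, so ξ = 588.1/1 = 588.1 mol/min.
Outlet amounts (n = n₀ + ν ξ):
  B: 712 − 1(588.1) = 123.9
  A: 2140 − 1(588.1) = 1552
  D: 0 + 1(588.1) = 588.1
  E: 752 (inert)

588 mol/min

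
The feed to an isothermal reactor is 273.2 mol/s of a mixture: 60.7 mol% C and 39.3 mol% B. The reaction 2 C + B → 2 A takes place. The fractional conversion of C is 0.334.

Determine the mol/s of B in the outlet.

79.7 mol/s

C reacted = 0.334 × 165.8 = 55.39 mol/s; ν_C = −2, so ξ = 55.39/2 = 27.69 mol/s.
Outlet amounts (n = n₀ + ν ξ):
  C: 165.8 − 2(27.69) = 110.4
  B: 107.4 − 1(27.69) = 79.67
  A: 0 + 2(27.69) = 55.39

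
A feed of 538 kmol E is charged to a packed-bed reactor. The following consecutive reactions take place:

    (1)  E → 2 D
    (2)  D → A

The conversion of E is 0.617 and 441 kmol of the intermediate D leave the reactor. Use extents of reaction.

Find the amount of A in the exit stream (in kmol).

223 kmol

Conversion of E: E consumed = 1ξ₁ = 0.617 × 538 → ξ₁ = 331.9 kmol.
D balance: n_D = 0 + 2ξ₁ − 1ξ₂ = 441 → ξ₂ = (2·331.9 − 441)/1 = 222.9 kmol.
Outlet amounts (n = n₀ + Σ ν·ξ):
  E: 538 − 1(331.9) = 206.1
  D: 0 + 2(331.9) − 1(222.9) = 441
  A: 0 + 1(222.9) = 222.9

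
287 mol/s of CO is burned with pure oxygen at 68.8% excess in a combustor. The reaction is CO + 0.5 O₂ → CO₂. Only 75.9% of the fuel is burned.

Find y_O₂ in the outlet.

0.317

Stoichiometric O₂ = 0.5 × 287 = 143.5 mol/s; O₂ fed = 143.5 × 1.688 = 242.2 mol/s.
Fuel reacted = 0.759 × 287 → ξ = 217.8 mol/s.
Outlet (n = n₀ + ν ξ):
  CO: 287 − 1(217.8) = 69.17
  O₂: 242.2 − 0.5(217.8) = 133.3
  CO₂: 0 + 1(217.8) = 217.8
Total out = 420.3 mol/s; y_O₂ = 133.3 / 420.3 = 0.3172.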